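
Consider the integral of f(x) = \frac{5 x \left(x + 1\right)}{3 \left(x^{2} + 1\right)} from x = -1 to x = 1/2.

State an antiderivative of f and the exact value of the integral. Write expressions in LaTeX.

A first test for any F(x): its x-derivative must equal f(x) identically.
F(x) = \frac{5 x}{3} + \frac{5 \log{\left(x^{2} + 1 \right)}}{6} - \frac{5 \operatorname{atan}{\left(x \right)}}{3} is an antiderivative of f.
Check: d/dx[\frac{5 x}{3} + \frac{5 \log{\left(x^{2} + 1 \right)}}{6} - \frac{5 \operatorname{atan}{\left(x \right)}}{3}] = \frac{5 x^{2} + 5 x}{3 x^{2} + 3}, which equals f(x).
F(1/2) = - \frac{5 \operatorname{atan}{\left(\frac{1}{2} \right)}}{3} + \frac{5 \log{\left(\frac{5}{4} \right)}}{6} + \frac{5}{6}; F(-1) = - \frac{5}{3} + \frac{5 \log{\left(2 \right)}}{6} + \frac{5 \pi}{12}.
Integral = F(1/2) - F(-1) = - \frac{5 \pi}{12} - \frac{5 \operatorname{atan}{\left(\frac{1}{2} \right)}}{3} - \frac{5 \log{\left(2 \right)}}{6} + \frac{5 \log{\left(\frac{5}{4} \right)}}{6} + \frac{5}{2}.

Antiderivative: F(x) = \frac{5 x}{3} + \frac{5 \log{\left(x^{2} + 1 \right)}}{6} - \frac{5 \operatorname{atan}{\left(x \right)}}{3}; value = - \frac{5 \pi}{12} - \frac{5 \operatorname{atan}{\left(\frac{1}{2} \right)}}{3} - \frac{5 \log{\left(2 \right)}}{6} + \frac{5 \log{\left(\frac{5}{4} \right)}}{6} + \frac{5}{2}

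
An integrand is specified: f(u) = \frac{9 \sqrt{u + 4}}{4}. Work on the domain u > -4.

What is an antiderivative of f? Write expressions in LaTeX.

An antiderivative is F(u) = \frac{3 u \sqrt{u + 4}}{2} + 6 \sqrt{u + 4}.

For F(u) to be correct the identity F'(u) - f(u) = 0 must hold.
Check: d/du[\frac{3 u \sqrt{u + 4}}{2} + 6 \sqrt{u + 4}] = \frac{9 u + 36}{4 \sqrt{u + 4}}, which equals f(u).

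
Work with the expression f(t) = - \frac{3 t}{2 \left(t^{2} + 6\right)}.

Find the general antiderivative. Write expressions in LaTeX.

F(t) = - \frac{3 \log{\left(t^{2} + 6 \right)}}{4} + C

The substitution u = t^{2} + 6 works: f is exactly (dF/du)*(du/dt) for that inner function.
Check: d/dt[- \frac{3 \log{\left(t^{2} + 6 \right)}}{4}] = - \frac{3 t}{2 t^{2} + 12}, which equals f(t).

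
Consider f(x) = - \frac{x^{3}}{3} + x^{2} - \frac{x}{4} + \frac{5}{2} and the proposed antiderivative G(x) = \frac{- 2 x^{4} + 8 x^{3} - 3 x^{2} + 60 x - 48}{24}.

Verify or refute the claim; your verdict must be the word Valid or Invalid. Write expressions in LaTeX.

Valid - the claim checks out under differentiation.

d/dx[G] = - \frac{x^{3}}{3} + x^{2} - \frac{x}{4} + \frac{5}{2}
This equals f(x) exactly, so the claim holds.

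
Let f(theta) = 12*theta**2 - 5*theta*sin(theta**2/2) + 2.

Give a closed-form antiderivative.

The integrand splits into summands that can be handled one at a time.
Check: d/dtheta[4*theta**3 + 2*theta + 5*cos(theta**2/2)] = 12*theta**2 - 5*theta*sin(theta**2/2) + 2 = f(theta).

An antiderivative is F(theta) = 4*theta**3 + 2*theta + 5*cos(theta**2/2).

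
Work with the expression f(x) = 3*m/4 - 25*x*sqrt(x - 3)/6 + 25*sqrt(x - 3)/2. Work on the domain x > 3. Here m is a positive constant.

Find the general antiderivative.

F(x) = 3*m*x/4 - 5*(x - 3)**(5/2)/3 + C

The integrand splits into summands that can be handled one at a time.
Check: d/dx[3*m*x/4 - 5*(x - 3)**(5/2)/3] = 3*m/4 - 25*x*sqrt(x - 3)/6 + 25*sqrt(x - 3)/2 = f(x).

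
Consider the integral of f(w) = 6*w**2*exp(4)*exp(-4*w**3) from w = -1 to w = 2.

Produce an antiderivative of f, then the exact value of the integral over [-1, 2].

Antiderivative: F(w) = -exp(4)*exp(-4*w**3)/2; value = -exp(-28)/2 + exp(8)/2

The substitution u = 4 - 4*w**3 works: f is exactly (dF/du)*(du/dw) for that inner function.
F(w) = -exp(4)*exp(-4*w**3)/2 is an antiderivative of f.
Check: d/dw[-exp(4)*exp(-4*w**3)/2] = 6*w**2*exp(4)*exp(-4*w**3) = f(w).
F(2) = -exp(-28)/2; F(-1) = -exp(8)/2.
Integral = F(2) - F(-1) = -exp(-28)/2 + exp(8)/2.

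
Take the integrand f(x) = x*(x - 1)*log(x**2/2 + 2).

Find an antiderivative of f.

Recover f(x) by differentiating a candidate F(x); any mismatch rules it out.
Check: d/dx[(-4*x**3 + 3*x**2*(2*x - 3)*log(x**2/2 + 2) + 9*x**2 + 48*x - 36*log(x**2 + 4) - 96*atan(x/2))/18] = x**2*log(x**2/2 + 2) - x*log(x**2/2 + 2), which equals f(x).

An antiderivative is F(x) = (-4*x**3 + 3*x**2*(2*x - 3)*log(x**2/2 + 2) + 9*x**2 + 48*x - 36*log(x**2 + 4) - 96*atan(x/2))/18.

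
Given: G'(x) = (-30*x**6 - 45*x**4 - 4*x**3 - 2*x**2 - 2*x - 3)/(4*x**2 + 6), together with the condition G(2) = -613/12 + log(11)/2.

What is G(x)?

G(x) = -3*x**5/2 - x**2/2 - x/2 + log(2*x**2 + 3)/2 - 1/12

Any candidate G(x) must reproduce the stated G'(x) exactly.
A general antiderivative is -3*x**5/2 - x**2/2 - x/2 + log(2*x**2 + 3)/2 + 11/12 + C.
The condition gives C = -613/12 + log(11)/2 - (-601/12 + log(11)/2) = -1.
So G(x) = -3*x**5/2 - x**2/2 - x/2 + log(2*x**2 + 3)/2 - 1/12.
Check: d/dx[-3*x**5/2 - x**2/2 - x/2 + log(2*x**2 + 3)/2 - 1/12] = (-30*x**6 - 45*x**4 - 4*x**3 - 2*x**2 - 2*x - 3)/(4*x**2 + 6) = G'(x).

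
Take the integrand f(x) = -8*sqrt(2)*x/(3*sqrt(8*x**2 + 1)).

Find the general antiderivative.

f matches the chain-rule pattern g'(h)*h' with inner function h(x) = 4*x**2 + 1/2; substituting u = h(x) collapses the integral.
Check: d/dx[-sqrt(2)*sqrt(8*x**2 + 1)/3] = -8*sqrt(2)*x/(3*sqrt(8*x**2 + 1)) = f(x).

F(x) = -sqrt(2)*sqrt(8*x**2 + 1)/3 + C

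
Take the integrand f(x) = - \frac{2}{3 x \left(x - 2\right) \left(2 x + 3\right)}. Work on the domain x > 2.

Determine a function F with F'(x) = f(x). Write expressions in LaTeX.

Factor the denominator (3 x \left(x - 2\right) \left(2 x + 3\right)) and decompose: f = - \frac{8}{63 \left(2 x + 3\right)} - \frac{1}{21 \left(x - 2\right)} + \frac{1}{9 x}; each piece integrates to a log, atan, or power term.
Check: d/dx[- \frac{- 7 \log{\left(x \right)} + 3 \log{\left(x - 2 \right)} + 4 \log{\left(x + \frac{3}{2} \right)}}{63}] = - \frac{2}{6 x^{3} - 3 x^{2} - 18 x}, which equals f(x).

An antiderivative is F(x) = - \frac{- 7 \log{\left(x \right)} + 3 \log{\left(x - 2 \right)} + 4 \log{\left(x + \frac{3}{2} \right)}}{63}.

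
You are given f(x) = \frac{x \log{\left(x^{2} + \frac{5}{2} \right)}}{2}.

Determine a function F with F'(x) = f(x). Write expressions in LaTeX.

For F(x) to be correct the identity F'(x) - f(x) = 0 must hold.
Check: d/dx[\frac{x^{2} \log{\left(x^{2} + \frac{5}{2} \right)}}{4} - \frac{x^{2}}{4} + \frac{5 \log{\left(2 x^{2} + 5 \right)}}{8}] = \frac{x \log{\left(x^{2} + \frac{5}{2} \right)}}{2} = f(x).

An antiderivative is F(x) = \frac{x^{2} \log{\left(x^{2} + \frac{5}{2} \right)}}{4} - \frac{x^{2}}{4} + \frac{5 \log{\left(2 x^{2} + 5 \right)}}{8}.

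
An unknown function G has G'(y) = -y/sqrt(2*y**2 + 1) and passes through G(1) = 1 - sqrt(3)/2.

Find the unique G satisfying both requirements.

The substitution u = 2*y**2 + 1 works: G'(y) is exactly (dG/du)*(du/dy) for that inner function.
A general antiderivative is -sqrt(2*y**2 + 1)/2 + C.
The condition gives C = 1 - sqrt(3)/2 - (-sqrt(3)/2) = 1.
So G(y) = 1 - sqrt(2*y**2 + 1)/2.
Check: d/dy[1 - sqrt(2*y**2 + 1)/2] = -y/sqrt(2*y**2 + 1) = G'(y).

G(y) = 1 - sqrt(2*y**2 + 1)/2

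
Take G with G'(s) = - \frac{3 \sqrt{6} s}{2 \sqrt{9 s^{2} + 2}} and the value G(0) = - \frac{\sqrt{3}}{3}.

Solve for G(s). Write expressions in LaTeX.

G(s) = - \frac{\sqrt{6} \sqrt{9 s^{2} + 2}}{6}

G'(s) matches the chain-rule pattern g'(h)*h' with inner function h(s) = \frac{3 s^{2}}{2} + \frac{1}{3}; substituting u = h(s) collapses the integral.
A general antiderivative is - \sqrt{\frac{3 s^{2}}{2} + \frac{1}{3}} + C.
The condition gives C = - \frac{\sqrt{3}}{3} - (- \frac{\sqrt{3}}{3}) = 0.
So G(s) = - \frac{\sqrt{6} \sqrt{9 s^{2} + 2}}{6}.
Check: d/ds[- \frac{\sqrt{6} \sqrt{9 s^{2} + 2}}{6}] = - \frac{3 \sqrt{6} s}{2 \sqrt{9 s^{2} + 2}} = G'(s).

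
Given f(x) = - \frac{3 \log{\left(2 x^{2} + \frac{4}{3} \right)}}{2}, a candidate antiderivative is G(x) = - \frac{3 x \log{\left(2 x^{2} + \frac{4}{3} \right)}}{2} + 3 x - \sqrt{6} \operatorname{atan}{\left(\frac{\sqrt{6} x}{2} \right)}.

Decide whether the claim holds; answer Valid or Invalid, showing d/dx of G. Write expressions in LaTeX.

d/dx[G] = - \frac{3 \log{\left(x^{2} + \frac{2}{3} \right)}}{2} - \frac{3 \log{\left(2 \right)}}{2}
This equals f(x) exactly, so the claim holds.

Valid - the claim checks out under differentiation.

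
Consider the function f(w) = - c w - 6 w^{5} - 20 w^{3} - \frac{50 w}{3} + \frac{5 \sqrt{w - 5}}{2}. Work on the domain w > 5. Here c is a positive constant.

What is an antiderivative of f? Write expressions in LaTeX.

An antiderivative is F(w) = - \frac{c w^{2}}{2} - w^{6} - 5 w^{4} - \frac{25 w^{2}}{3} + \frac{5 w \sqrt{w - 5}}{3} - \frac{25 \sqrt{w - 5}}{3}.

The integrand splits into summands that can be handled one at a time.
Check: d/dw[- \frac{c w^{2}}{2} - w^{6} - 5 w^{4} - \frac{25 w^{2}}{3} + \frac{5 w \sqrt{w - 5}}{3} - \frac{25 \sqrt{w - 5}}{3}] = \frac{- 6 c w \sqrt{w - 5} - 36 w^{5} \sqrt{w - 5} - 120 w^{3} \sqrt{w - 5} - 100 w \sqrt{w - 5} + 15 w - 75}{6 \sqrt{w - 5}}, which equals f(w).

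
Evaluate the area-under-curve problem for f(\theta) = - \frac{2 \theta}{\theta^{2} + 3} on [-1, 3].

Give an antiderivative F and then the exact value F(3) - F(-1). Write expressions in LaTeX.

Antiderivative: F(\theta) = - \log{\left(2 \theta^{2} + 6 \right)}; value = - \log{\left(24 \right)} + \log{\left(8 \right)}

The substitution u = 2 \theta^{2} + 6 works: f is exactly (dF/du)*(du/d\theta) for that inner function.
F(\theta) = - \log{\left(2 \theta^{2} + 6 \right)} is an antiderivative of f.
Check: d/d\theta[- \log{\left(2 \theta^{2} + 6 \right)}] = - \frac{2 \theta}{\theta^{2} + 3} = f(\theta).
F(3) = - \log{\left(24 \right)}; F(-1) = - \log{\left(8 \right)}.
Integral = F(3) - F(-1) = - \log{\left(24 \right)} + \log{\left(8 \right)}.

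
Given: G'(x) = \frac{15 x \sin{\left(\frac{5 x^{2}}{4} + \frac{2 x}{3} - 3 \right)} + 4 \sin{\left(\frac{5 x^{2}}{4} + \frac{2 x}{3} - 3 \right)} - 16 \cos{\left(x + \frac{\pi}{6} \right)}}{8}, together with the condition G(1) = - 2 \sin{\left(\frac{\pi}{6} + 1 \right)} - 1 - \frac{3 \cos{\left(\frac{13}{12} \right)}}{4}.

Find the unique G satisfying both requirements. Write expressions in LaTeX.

Whatever form G(x) takes, its d/dx must return the stated G'(x).
A general antiderivative is - 2 \sin{\left(x + \frac{\pi}{6} \right)} - \frac{3 \cos{\left(\frac{5 x^{2}}{4} + \frac{2 x}{3} - 3 \right)}}{4} + C.
The condition gives C = - 2 \sin{\left(\frac{\pi}{6} + 1 \right)} - 1 - \frac{3 \cos{\left(\frac{13}{12} \right)}}{4} - (- 2 \sin{\left(\frac{\pi}{6} + 1 \right)} - \frac{3 \cos{\left(\frac{13}{12} \right)}}{4}) = -1.
So G(x) = - \frac{8 \sin{\left(x + \frac{\pi}{6} \right)} + 3 \cos{\left(\frac{5 x^{2}}{4} + \frac{2 x}{3} - 3 \right)} + 4}{4}.
Check: d/dx[- \frac{8 \sin{\left(x + \frac{\pi}{6} \right)} + 3 \cos{\left(\frac{5 x^{2}}{4} + \frac{2 x}{3} - 3 \right)} + 4}{4}] = \frac{15 x \sin{\left(\frac{5 x^{2}}{4} + \frac{2 x}{3} - 3 \right)}}{8} + \frac{\sin{\left(\frac{5 x^{2}}{4} + \frac{2 x}{3} - 3 \right)}}{2} - 2 \cos{\left(x + \frac{\pi}{6} \right)}, which equals G'(x).

G(x) = - \frac{8 \sin{\left(x + \frac{\pi}{6} \right)} + 3 \cos{\left(\frac{5 x^{2}}{4} + \frac{2 x}{3} - 3 \right)} + 4}{4}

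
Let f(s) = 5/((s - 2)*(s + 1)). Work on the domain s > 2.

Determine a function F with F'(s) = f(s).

An antiderivative is F(s) = 5*log(s - 2)/3 - 5*log(s + 1)/3.

The denominator factors as (s - 2)*(s + 1); partial fractions split f into directly integrable pieces: -5/(3*(s + 1)) + 5/(3*(s - 2)).
Check: d/ds[5*log(s - 2)/3 - 5*log(s + 1)/3] = 5/(s**2 - s - 2), which equals f(s).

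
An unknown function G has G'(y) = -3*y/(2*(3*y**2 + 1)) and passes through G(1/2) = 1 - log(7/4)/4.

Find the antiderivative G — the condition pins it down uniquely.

The substitution u = 3*y**2 + 1 works: G'(y) is exactly (dG/du)*(du/dy) for that inner function.
A general antiderivative is -log(3*y**2 + 1)/4 + C.
The condition gives C = 1 - log(7/4)/4 - (-log(7/4)/4) = 1.
So G(y) = 1 - log(3*y**2 + 1)/4.
Check: d/dy[1 - log(3*y**2 + 1)/4] = -3*y/(6*y**2 + 2), which equals G'(y).

G(y) = 1 - log(3*y**2 + 1)/4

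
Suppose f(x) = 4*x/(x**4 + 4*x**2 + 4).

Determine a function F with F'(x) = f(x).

f matches the chain-rule pattern g'(h)*h' with inner function h(x) = 3*x**2/2 + 3; substituting u = h(x) collapses the integral.
Check: d/dx[-2/(x**2 + 2)] = 4*x/(x**4 + 4*x**2 + 4) = f(x).

An antiderivative is F(x) = -2/(x**2 + 2).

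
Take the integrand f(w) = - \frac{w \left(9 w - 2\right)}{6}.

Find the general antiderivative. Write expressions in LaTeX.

Recover f(w) by differentiating a candidate F(w); any mismatch rules it out.
Check: d/dw[\frac{w^{2} \left(1 - 3 w\right)}{6}] = - \frac{3 w^{2}}{2} + \frac{w}{3}, which equals f(w).

F(w) = \frac{w^{2} \left(1 - 3 w\right)}{6} + C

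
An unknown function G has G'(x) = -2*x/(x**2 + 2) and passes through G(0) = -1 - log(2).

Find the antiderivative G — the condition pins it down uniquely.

The substitution u = x**2 + 2 works: G'(x) is exactly (dG/du)*(du/dx) for that inner function.
A general antiderivative is -log(x**2 + 2) + C.
The condition gives C = -1 - log(2) - (-log(2)) = -1.
So G(x) = -log(x**2 + 2) - 1.
Check: d/dx[-log(x**2 + 2) - 1] = -2*x/(x**2 + 2) = G'(x).

G(x) = -log(x**2 + 2) - 1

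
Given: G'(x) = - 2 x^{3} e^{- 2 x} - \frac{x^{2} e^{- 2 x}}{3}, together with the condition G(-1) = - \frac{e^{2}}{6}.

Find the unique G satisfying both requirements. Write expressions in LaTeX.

G(x) = \frac{\left(6 x^{3} + 10 x^{2} + 10 x + 5\right) e^{- 2 x}}{6}

G'(x) has the shape u'v + uv' for u = x^{3} + \frac{5 x^{2}}{3} + \frac{5 x}{3} + \frac{5}{6} and v = e^{- 2 x} — it is the derivative of the product u*v.
A general antiderivative is \frac{\left(6 x^{3} + 10 x^{2} + 10 x + 5\right) e^{- 2 x}}{6} + C.
The condition gives C = - \frac{e^{2}}{6} - (- \frac{e^{2}}{6}) = 0.
So G(x) = \frac{\left(6 x^{3} + 10 x^{2} + 10 x + 5\right) e^{- 2 x}}{6}.
Check: d/dx[\frac{\left(6 x^{3} + 10 x^{2} + 10 x + 5\right) e^{- 2 x}}{6}] = \frac{\left(- 6 x^{3} - x^{2}\right) e^{- 2 x}}{3}, which equals G'(x).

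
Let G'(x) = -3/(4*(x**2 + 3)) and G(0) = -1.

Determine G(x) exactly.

G(x) = -sqrt(3)*atan(sqrt(3)*x/3)/4 - 1

The proposed G(x) is checked by its d/dx: the result must match the given G'(x).
A general antiderivative is -sqrt(3)*atan(sqrt(3)*x/3)/4 + C.
The condition gives C = -1 - (0) = -1.
So G(x) = -sqrt(3)*atan(sqrt(3)*x/3)/4 - 1.
Check: d/dx[-sqrt(3)*atan(sqrt(3)*x/3)/4 - 1] = -3/(4*x**2 + 12), which equals G'(x).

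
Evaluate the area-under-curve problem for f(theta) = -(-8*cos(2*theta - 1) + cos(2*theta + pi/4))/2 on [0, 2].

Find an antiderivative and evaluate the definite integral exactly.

Antiderivative: F(theta) = 2*sin(2*theta - 1) - sin(2*theta + pi/4)/4; value = sqrt(2)/8 - sin(pi/4 + 4)/4 + 2*sin(3) + 2*sin(1)

Since d/dtheta undoes antidifferentiation here, F'(theta) = f(theta) is required of F(theta).
F(theta) = 2*sin(2*theta - 1) - sin(2*theta + pi/4)/4 is an antiderivative of f.
Check: d/dtheta[2*sin(2*theta - 1) - sin(2*theta + pi/4)/4] = 4*cos(2*theta - 1) - cos(2*theta + pi/4)/2, which equals f(theta).
F(2) = -sin(pi/4 + 4)/4 + 2*sin(3); F(0) = -2*sin(1) - sqrt(2)/8.
Integral = F(2) - F(0) = sqrt(2)/8 - sin(pi/4 + 4)/4 + 2*sin(3) + 2*sin(1).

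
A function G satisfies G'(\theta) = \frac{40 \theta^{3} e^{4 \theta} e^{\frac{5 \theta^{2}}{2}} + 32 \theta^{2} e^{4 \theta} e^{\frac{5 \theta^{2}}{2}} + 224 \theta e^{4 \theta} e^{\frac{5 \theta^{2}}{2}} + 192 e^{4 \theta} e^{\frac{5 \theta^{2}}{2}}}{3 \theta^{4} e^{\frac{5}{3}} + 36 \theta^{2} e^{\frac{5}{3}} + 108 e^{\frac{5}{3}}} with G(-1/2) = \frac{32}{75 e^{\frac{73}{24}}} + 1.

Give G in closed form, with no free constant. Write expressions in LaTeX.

G(\theta) = \frac{3 \theta^{2} + 8 e^{\frac{5 \theta^{2}}{2} + 4 \theta - \frac{5}{3}} + 18}{3 \left(\theta^{2} + 6\right)}

G'(\theta) has the shape u'v + uv' for u = \frac{4}{3 \left(\frac{\theta^{2}}{2} + 3\right)} and v = e^{\frac{5 \theta^{2}}{2} + 4 \theta - \frac{5}{3}} — it is the derivative of the product u*v.
A general antiderivative is \frac{4 e^{\frac{5 \theta^{2}}{2} + 4 \theta - \frac{5}{3}}}{3 \left(\frac{\theta^{2}}{2} + 3\right)} + C.
The condition gives C = \frac{32}{75 e^{\frac{73}{24}}} + 1 - (\frac{32}{75 e^{\frac{73}{24}}}) = 1.
So G(\theta) = \frac{3 \theta^{2} + 8 e^{\frac{5 \theta^{2}}{2} + 4 \theta - \frac{5}{3}} + 18}{3 \left(\theta^{2} + 6\right)}.
Check: d/d\theta[\frac{3 \theta^{2} + 8 e^{\frac{5 \theta^{2}}{2} + 4 \theta - \frac{5}{3}} + 18}{3 \left(\theta^{2} + 6\right)}] = \frac{\frac{40 \theta^{3} e^{4 \theta} e^{\frac{5 \theta^{2}}{2}}}{e^{\frac{5}{3}}} + \frac{32 \theta^{2} e^{4 \theta} e^{\frac{5 \theta^{2}}{2}}}{e^{\frac{5}{3}}} + \frac{224 \theta e^{4 \theta} e^{\frac{5 \theta^{2}}{2}}}{e^{\frac{5}{3}}} + \frac{192 e^{4 \theta} e^{\frac{5 \theta^{2}}{2}}}{e^{\frac{5}{3}}}}{3 \theta^{4} + 36 \theta^{2} + 108}, which equals G'(\theta).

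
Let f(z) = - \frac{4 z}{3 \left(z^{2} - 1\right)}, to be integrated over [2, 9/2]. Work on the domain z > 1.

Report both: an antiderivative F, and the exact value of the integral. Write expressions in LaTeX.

Antiderivative: F(z) = - \frac{2 \log{\left(z^{2} - 1 \right)}}{3}; value = - \frac{2 \log{\left(\frac{77}{4} \right)}}{3} + \frac{2 \log{\left(3 \right)}}{3}

The denominator factors as 3 \left(z - 1\right) \left(z + 1\right); partial fractions split f into directly integrable pieces: - \frac{2}{3 \left(z + 1\right)} - \frac{2}{3 \left(z - 1\right)}.
F(z) = - \frac{2 \log{\left(z^{2} - 1 \right)}}{3} is an antiderivative of f.
Check: d/dz[- \frac{2 \log{\left(z^{2} - 1 \right)}}{3}] = - \frac{4 z}{3 z^{2} - 3}, which equals f(z).
F(9/2) = - \frac{2 \log{\left(\frac{77}{4} \right)}}{3}; F(2) = - \frac{2 \log{\left(3 \right)}}{3}.
Integral = F(9/2) - F(2) = - \frac{2 \log{\left(\frac{77}{4} \right)}}{3} + \frac{2 \log{\left(3 \right)}}{3}.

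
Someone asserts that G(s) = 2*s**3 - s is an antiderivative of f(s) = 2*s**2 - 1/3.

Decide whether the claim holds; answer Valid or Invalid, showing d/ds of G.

d/ds[G] = 6*s**2 - 1
d/ds[G] - f(s) = 4*s**2 - 2/3 != 0.

Invalid: d/ds[G] - f = 4*s**2 - 2/3, which is not 0.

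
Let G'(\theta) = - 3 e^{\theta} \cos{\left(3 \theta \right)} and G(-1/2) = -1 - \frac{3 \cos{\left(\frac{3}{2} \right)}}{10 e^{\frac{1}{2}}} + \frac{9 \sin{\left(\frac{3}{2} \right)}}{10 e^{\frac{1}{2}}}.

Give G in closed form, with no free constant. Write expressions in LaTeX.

The proposed G(\theta) is checked by its d/d\theta: the result must match the given G'(\theta).
A general antiderivative is - \frac{9 e^{\theta} \sin{\left(3 \theta \right)}}{10} - \frac{3 e^{\theta} \cos{\left(3 \theta \right)}}{10} + C.
The condition gives C = -1 - \frac{3 \cos{\left(\frac{3}{2} \right)}}{10 e^{\frac{1}{2}}} + \frac{9 \sin{\left(\frac{3}{2} \right)}}{10 e^{\frac{1}{2}}} - (- \frac{3 \cos{\left(\frac{3}{2} \right)}}{10 e^{\frac{1}{2}}} + \frac{9 \sin{\left(\frac{3}{2} \right)}}{10 e^{\frac{1}{2}}}) = -1.
So G(\theta) = - \frac{9 e^{\theta} \sin{\left(3 \theta \right)}}{10} - \frac{3 e^{\theta} \cos{\left(3 \theta \right)}}{10} - 1.
Check: d/d\theta[- \frac{9 e^{\theta} \sin{\left(3 \theta \right)}}{10} - \frac{3 e^{\theta} \cos{\left(3 \theta \right)}}{10} - 1] = - 3 e^{\theta} \cos{\left(3 \theta \right)} = G'(\theta).

G(\theta) = - \frac{9 e^{\theta} \sin{\left(3 \theta \right)}}{10} - \frac{3 e^{\theta} \cos{\left(3 \theta \right)}}{10} - 1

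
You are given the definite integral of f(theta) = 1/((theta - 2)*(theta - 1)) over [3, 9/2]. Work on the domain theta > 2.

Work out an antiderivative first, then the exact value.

Antiderivative: F(theta) = log(theta - 2) - log(theta - 1); value = -log(7/2) + log(2) + log(5/2)

Factor the denominator ((theta - 2)*(theta - 1)) and decompose: f = -1/(theta - 1) + 1/(theta - 2); each piece integrates to a log, atan, or power term.
F(theta) = log(theta - 2) - log(theta - 1) is an antiderivative of f.
Check: d/dtheta[log(theta - 2) - log(theta - 1)] = 1/(theta**2 - 3*theta + 2), which equals f(theta).
F(9/2) = -log(7/2) + log(5/2); F(3) = -log(2).
Integral = F(9/2) - F(3) = -log(7/2) + log(2) + log(5/2).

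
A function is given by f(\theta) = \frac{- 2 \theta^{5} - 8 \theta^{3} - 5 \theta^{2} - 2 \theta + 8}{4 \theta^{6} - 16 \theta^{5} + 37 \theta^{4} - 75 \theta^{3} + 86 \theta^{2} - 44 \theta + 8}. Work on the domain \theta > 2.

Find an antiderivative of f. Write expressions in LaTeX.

Factor the denominator (\left(\theta - 2\right) \left(\theta - 1\right) \left(2 \theta - 1\right)^{2} \left(\theta^{2} + 4\right)) and decompose: f = - \frac{181 \theta + 116}{1445 \left(\theta^{2} + 4\right)} - \frac{101}{289 \left(2 \theta - 1\right)} + \frac{25}{17 \left(2 \theta - 1\right)^{2}} + \frac{9}{5 \left(\theta - 1\right)} - \frac{2}{\theta - 2}; each piece integrates to a log, atan, or power term.
Check: d/d\theta[\frac{- 5780 \left(2 \theta - 1\right) \log{\left(\theta - 2 \right)} + 5202 \left(2 \theta - 1\right) \log{\left(\theta - 1 \right)} - 505 \left(2 \theta - 1\right) \log{\left(\theta - \frac{1}{2} \right)} - 181 \left(2 \theta - 1\right) \log{\left(\theta^{2} + 4 \right)} - 116 \left(2 \theta - 1\right) \operatorname{atan}{\left(\frac{\theta}{2} \right)} - 2125}{2890 \left(2 \theta - 1\right)}] = \frac{- 2 \theta^{5} - 8 \theta^{3} - 5 \theta^{2} - 2 \theta + 8}{4 \theta^{6} - 16 \theta^{5} + 37 \theta^{4} - 75 \theta^{3} + 86 \theta^{2} - 44 \theta + 8} = f(\theta).

An antiderivative is F(\theta) = \frac{- 5780 \left(2 \theta - 1\right) \log{\left(\theta - 2 \right)} + 5202 \left(2 \theta - 1\right) \log{\left(\theta - 1 \right)} - 505 \left(2 \theta - 1\right) \log{\left(\theta - \frac{1}{2} \right)} - 181 \left(2 \theta - 1\right) \log{\left(\theta^{2} + 4 \right)} - 116 \left(2 \theta - 1\right) \operatorname{atan}{\left(\frac{\theta}{2} \right)} - 2125}{2890 \left(2 \theta - 1\right)}.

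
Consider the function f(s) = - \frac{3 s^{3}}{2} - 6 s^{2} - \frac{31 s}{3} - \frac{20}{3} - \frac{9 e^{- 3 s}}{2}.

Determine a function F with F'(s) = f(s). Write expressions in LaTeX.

Integrate term by term and add the pieces.
Check: d/ds[- \frac{\left(9 s^{4} e^{3 s} + 48 s^{3} e^{3 s} + 124 s^{2} e^{3 s} + 160 s e^{3 s} + 100 e^{3 s} - 36\right) e^{- 3 s}}{24}] = \frac{\left(- 9 s^{3} e^{3 s} - 36 s^{2} e^{3 s} - 62 s e^{3 s} - 40 e^{3 s} - 27\right) e^{- 3 s}}{6}, which equals f(s).

An antiderivative is F(s) = - \frac{\left(9 s^{4} e^{3 s} + 48 s^{3} e^{3 s} + 124 s^{2} e^{3 s} + 160 s e^{3 s} + 100 e^{3 s} - 36\right) e^{- 3 s}}{24}.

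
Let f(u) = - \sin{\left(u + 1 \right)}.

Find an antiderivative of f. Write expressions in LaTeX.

An antiderivative is F(u) = \cos{\left(u + 1 \right)}.

Any candidate F(u) must reproduce f(u) exactly when differentiated.
Check: d/du[\cos{\left(u + 1 \right)}] = - \sin{\left(u + 1 \right)} = f(u).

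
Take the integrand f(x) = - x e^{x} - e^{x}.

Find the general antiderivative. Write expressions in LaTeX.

F(x) = - x e^{x} + C

Recognize the product-rule pattern: f = u'v + uv' with u = - x, v = e^{x}, so integration by parts undoes it.
Check: d/dx[- x e^{x}] = - x e^{x} - e^{x} = f(x).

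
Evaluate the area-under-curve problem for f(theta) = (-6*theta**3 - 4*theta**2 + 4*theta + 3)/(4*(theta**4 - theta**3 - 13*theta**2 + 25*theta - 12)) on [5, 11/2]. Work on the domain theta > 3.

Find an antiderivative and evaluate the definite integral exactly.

The denominator factors as 4*(theta - 3)*(theta - 1)**2*(theta + 4); partial fractions split f into directly integrable pieces: -307/(700*(theta + 4)) + 229/(400*(theta - 1)) + 3/(40*(theta - 1)**2) - 183/(112*(theta - 3)).
F(theta) = (-4575*(theta - 1)*log(theta - 3) + 1603*(theta - 1)*log(theta - 1) - 1228*(theta - 1)*log(theta + 4) - 210)/(2800*(theta - 1)) is an antiderivative of f.
Check: d/dtheta[(-4575*(theta - 1)*log(theta - 3) + 1603*(theta - 1)*log(theta - 1) - 1228*(theta - 1)*log(theta + 4) - 210)/(2800*(theta - 1))] = (-6*theta**3 - 4*theta**2 + 4*theta + 3)/(4*theta**4 - 4*theta**3 - 52*theta**2 + 100*theta - 48), which equals f(theta).
F(11/2) = -183*log(5/2)/112 - 307*log(19/2)/700 - 1/60 + 229*log(9/2)/400; F(5) = -183*log(2)/112 - 307*log(9)/700 - 3/160 + 229*log(4)/400.
Integral = F(11/2) - F(5) = -183*log(5/2)/112 - 307*log(19/2)/700 - 229*log(4)/400 + 1/480 + 229*log(9/2)/400 + 307*log(9)/700 + 183*log(2)/112.

Antiderivative: F(theta) = (-4575*(theta - 1)*log(theta - 3) + 1603*(theta - 1)*log(theta - 1) - 1228*(theta - 1)*log(theta + 4) - 210)/(2800*(theta - 1)); value = -183*log(5/2)/112 - 307*log(19/2)/700 - 229*log(4)/400 + 1/480 + 229*log(9/2)/400 + 307*log(9)/700 + 183*log(2)/112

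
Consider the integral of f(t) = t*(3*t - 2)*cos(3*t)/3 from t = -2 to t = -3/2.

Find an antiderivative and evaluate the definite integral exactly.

Since d/dt undoes antidifferentiation here, F'(t) = f(t) is required of F(t).
F(t) = t**2*sin(3*t)/3 - 2*t*sin(3*t)/9 + 2*t*cos(3*t)/9 - 2*sin(3*t)/27 - 2*cos(3*t)/27 is an antiderivative of f.
Check: d/dt[t**2*sin(3*t)/3 - 2*t*sin(3*t)/9 + 2*t*cos(3*t)/9 - 2*sin(3*t)/27 - 2*cos(3*t)/27] = t**2*cos(3*t) - 2*t*cos(3*t)/3, which equals f(t).
F(-3/2) = -11*cos(9/2)/27 - 109*sin(9/2)/108; F(-2) = -14*cos(6)/27 - 46*sin(6)/27.
Integral = F(-3/2) - F(-2) = 46*sin(6)/27 - 11*cos(9/2)/27 + 14*cos(6)/27 - 109*sin(9/2)/108.

Antiderivative: F(t) = t**2*sin(3*t)/3 - 2*t*sin(3*t)/9 + 2*t*cos(3*t)/9 - 2*sin(3*t)/27 - 2*cos(3*t)/27; value = 46*sin(6)/27 - 11*cos(9/2)/27 + 14*cos(6)/27 - 109*sin(9/2)/108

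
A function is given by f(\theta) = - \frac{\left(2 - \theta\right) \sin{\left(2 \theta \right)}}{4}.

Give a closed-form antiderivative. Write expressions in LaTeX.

Any candidate F(\theta) must reproduce f(\theta) exactly when differentiated.
Check: d/d\theta[- \frac{\theta \cos{\left(2 \theta \right)}}{8} + \frac{\sin{\left(2 \theta \right)}}{16} + \frac{\cos{\left(2 \theta \right)}}{4}] = \frac{\theta \sin{\left(2 \theta \right)}}{4} - \frac{\sin{\left(2 \theta \right)}}{2}, which equals f(\theta).

An antiderivative is F(\theta) = - \frac{\theta \cos{\left(2 \theta \right)}}{8} + \frac{\sin{\left(2 \theta \right)}}{16} + \frac{\cos{\left(2 \theta \right)}}{4}.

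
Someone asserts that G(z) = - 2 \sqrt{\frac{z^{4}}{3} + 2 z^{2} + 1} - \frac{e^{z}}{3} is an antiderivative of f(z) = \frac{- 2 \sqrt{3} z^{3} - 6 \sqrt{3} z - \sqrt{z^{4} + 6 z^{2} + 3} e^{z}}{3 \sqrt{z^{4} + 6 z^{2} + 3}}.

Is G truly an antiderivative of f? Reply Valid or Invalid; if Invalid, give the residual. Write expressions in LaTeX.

d/dz[G] = \frac{- 4 \sqrt{3} z^{3} - 12 \sqrt{3} z - \sqrt{z^{4} + 6 z^{2} + 3} e^{z}}{3 \sqrt{z^{4} + 6 z^{2} + 3}}
d/dz[G] - f(z) = \frac{- 2 \sqrt{3} z^{3} - 6 \sqrt{3} z}{3 \sqrt{z^{4} + 6 z^{2} + 3}} != 0.

Invalid: d/dz[G] - f = \frac{- 2 \sqrt{3} z^{3} - 6 \sqrt{3} z}{3 \sqrt{z^{4} + 6 z^{2} + 3}}, which is not 0.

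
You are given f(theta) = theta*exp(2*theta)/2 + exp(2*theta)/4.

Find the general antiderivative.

Recognize the product-rule pattern: f = u'v + uv' with u = theta/4, v = exp(2*theta), so integration by parts undoes it.
Check: d/dtheta[theta*exp(2*theta)/4] = theta*exp(2*theta)/2 + exp(2*theta)/4 = f(theta).

F(theta) = theta*exp(2*theta)/4 + C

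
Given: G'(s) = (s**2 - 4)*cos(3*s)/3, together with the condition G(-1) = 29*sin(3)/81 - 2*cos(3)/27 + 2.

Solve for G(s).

G(s) = s**2*sin(3*s)/9 + 2*s*cos(3*s)/27 - 38*sin(3*s)/81 + 2

Whatever form G(s) takes, its d/ds must return the stated G'(s).
A general antiderivative is s**2*sin(3*s)/9 + 2*s*cos(3*s)/27 - 38*sin(3*s)/81 + C.
The condition gives C = 29*sin(3)/81 - 2*cos(3)/27 + 2 - (29*sin(3)/81 - 2*cos(3)/27) = 2.
So G(s) = s**2*sin(3*s)/9 + 2*s*cos(3*s)/27 - 38*sin(3*s)/81 + 2.
Check: d/ds[s**2*sin(3*s)/9 + 2*s*cos(3*s)/27 - 38*sin(3*s)/81 + 2] = s**2*cos(3*s)/3 - 4*cos(3*s)/3, which equals G'(s).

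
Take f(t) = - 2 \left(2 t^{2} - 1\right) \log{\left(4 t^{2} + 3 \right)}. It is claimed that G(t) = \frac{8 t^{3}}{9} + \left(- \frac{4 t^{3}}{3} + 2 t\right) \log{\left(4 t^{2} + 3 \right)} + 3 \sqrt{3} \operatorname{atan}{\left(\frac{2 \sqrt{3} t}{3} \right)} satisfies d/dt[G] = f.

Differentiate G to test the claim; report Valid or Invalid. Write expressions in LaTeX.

d/dt[G] = - 4 t^{2} \log{\left(4 t^{2} + 3 \right)} + 2 \log{\left(4 t^{2} + 3 \right)} + 6
d/dt[G] - f(t) = 6 != 0.

Invalid: d/dt[G] - f = 6, which is not 0.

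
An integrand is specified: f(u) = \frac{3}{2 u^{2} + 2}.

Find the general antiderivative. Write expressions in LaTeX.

Check any antiderivative F(u) by computing F'(u) and comparing it with f(u).
Check: d/du[\frac{3 \operatorname{atan}{\left(u \right)}}{2}] = \frac{3}{2 u^{2} + 2} = f(u).

F(u) = \frac{3 \operatorname{atan}{\left(u \right)}}{2} + C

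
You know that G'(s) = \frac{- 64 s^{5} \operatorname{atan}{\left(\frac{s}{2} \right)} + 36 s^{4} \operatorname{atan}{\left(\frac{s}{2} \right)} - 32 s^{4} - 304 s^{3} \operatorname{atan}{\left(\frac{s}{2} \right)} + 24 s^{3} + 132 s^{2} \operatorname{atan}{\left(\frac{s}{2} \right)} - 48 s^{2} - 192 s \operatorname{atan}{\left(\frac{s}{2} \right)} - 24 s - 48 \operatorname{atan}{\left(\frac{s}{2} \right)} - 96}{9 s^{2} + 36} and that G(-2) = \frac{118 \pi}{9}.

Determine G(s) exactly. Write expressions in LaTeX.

G(s) = \frac{4 \left(- 4 s^{4} + 3 s^{3} - 6 s^{2} - 3 s - 12\right) \operatorname{atan}{\left(\frac{s}{2} \right)}}{9}

Recognize the product-rule pattern: G'(s) = u'v + uv' with u = - \frac{16 s^{4}}{9} + \frac{4 s^{3}}{3} - \frac{8 s^{2}}{3} - \frac{4 s}{3} - \frac{16}{3}, v = \operatorname{atan}{\left(\frac{s}{2} \right)}, so integration by parts undoes it.
A general antiderivative is \frac{4 \left(- \frac{4 s^{4}}{3} + s^{3} - 2 s^{2} - s - 4\right) \operatorname{atan}{\left(\frac{s}{2} \right)}}{3} + C.
The condition gives C = \frac{118 \pi}{9} - (\frac{118 \pi}{9}) = 0.
So G(s) = \frac{4 \left(- 4 s^{4} + 3 s^{3} - 6 s^{2} - 3 s - 12\right) \operatorname{atan}{\left(\frac{s}{2} \right)}}{9}.
Check: d/ds[\frac{4 \left(- 4 s^{4} + 3 s^{3} - 6 s^{2} - 3 s - 12\right) \operatorname{atan}{\left(\frac{s}{2} \right)}}{9}] = \frac{- 64 s^{5} \operatorname{atan}{\left(\frac{s}{2} \right)} + 36 s^{4} \operatorname{atan}{\left(\frac{s}{2} \right)} - 32 s^{4} - 304 s^{3} \operatorname{atan}{\left(\frac{s}{2} \right)} + 24 s^{3} + 132 s^{2} \operatorname{atan}{\left(\frac{s}{2} \right)} - 48 s^{2} - 192 s \operatorname{atan}{\left(\frac{s}{2} \right)} - 24 s - 48 \operatorname{atan}{\left(\frac{s}{2} \right)} - 96}{9 s^{2} + 36} = G'(s).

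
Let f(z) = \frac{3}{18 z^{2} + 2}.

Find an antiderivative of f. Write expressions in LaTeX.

A candidate is checked by its d/dz: the result must match f(z).
Check: d/dz[\frac{\operatorname{atan}{\left(3 z \right)}}{2}] = \frac{3}{18 z^{2} + 2} = f(z).

An antiderivative is F(z) = \frac{\operatorname{atan}{\left(3 z \right)}}{2}.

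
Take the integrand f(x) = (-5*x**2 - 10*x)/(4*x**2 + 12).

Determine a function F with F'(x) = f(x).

Check any antiderivative F(x) by computing F'(x) and comparing it with f(x).
Check: d/dx[-5*x/4 - 5*log(x**2 + 3)/4 + 5*sqrt(3)*atan(sqrt(3)*x/3)/4] = (-5*x**2 - 10*x)/(4*x**2 + 12) = f(x).

An antiderivative is F(x) = -5*x/4 - 5*log(x**2 + 3)/4 + 5*sqrt(3)*atan(sqrt(3)*x/3)/4.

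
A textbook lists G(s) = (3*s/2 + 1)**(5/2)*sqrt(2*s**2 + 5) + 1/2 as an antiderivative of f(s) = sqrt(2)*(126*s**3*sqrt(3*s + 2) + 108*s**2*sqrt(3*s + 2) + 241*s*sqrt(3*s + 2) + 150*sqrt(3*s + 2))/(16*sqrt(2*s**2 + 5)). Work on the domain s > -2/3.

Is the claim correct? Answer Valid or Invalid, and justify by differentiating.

d/ds[G] = sqrt(2)*(126*s**3*sqrt(3*s + 2) + 108*s**2*sqrt(3*s + 2) + 241*s*sqrt(3*s + 2) + 150*sqrt(3*s + 2))/(16*sqrt(2*s**2 + 5))
This equals f(s) exactly, so the claim holds.

Valid - the claim checks out under differentiation.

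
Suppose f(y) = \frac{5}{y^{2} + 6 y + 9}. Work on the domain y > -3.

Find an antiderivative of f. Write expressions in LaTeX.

An antiderivative is F(y) = - \frac{5}{y + 3}.

Whatever form F(y) takes, F'(y) = f(y) is non-negotiable.
Check: d/dy[- \frac{5}{y + 3}] = \frac{5}{y^{2} + 6 y + 9} = f(y).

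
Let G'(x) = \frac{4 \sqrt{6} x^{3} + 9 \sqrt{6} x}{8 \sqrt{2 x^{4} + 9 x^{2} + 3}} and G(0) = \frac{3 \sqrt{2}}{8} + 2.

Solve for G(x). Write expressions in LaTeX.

G'(x) matches the chain-rule pattern g'(h)*h' with inner function h(x) = \frac{x^{4}}{3} + \frac{3 x^{2}}{2} + \frac{1}{2}; substituting u = h(x) collapses the integral.
A general antiderivative is \frac{3 \sqrt{\frac{x^{4}}{3} + \frac{3 x^{2}}{2} + \frac{1}{2}}}{4} + C.
The condition gives C = \frac{3 \sqrt{2}}{8} + 2 - (\frac{3 \sqrt{2}}{8}) = 2.
So G(x) = \frac{3 \sqrt{\frac{x^{4}}{3} + \frac{3 x^{2}}{2} + \frac{1}{2}}}{4} + 2.
Check: d/dx[\frac{3 \sqrt{\frac{x^{4}}{3} + \frac{3 x^{2}}{2} + \frac{1}{2}}}{4} + 2] = \frac{4 \sqrt{6} x^{3} + 9 \sqrt{6} x}{8 \sqrt{2 x^{4} + 9 x^{2} + 3}} = G'(x).

G(x) = \frac{3 \sqrt{\frac{x^{4}}{3} + \frac{3 x^{2}}{2} + \frac{1}{2}}}{4} + 2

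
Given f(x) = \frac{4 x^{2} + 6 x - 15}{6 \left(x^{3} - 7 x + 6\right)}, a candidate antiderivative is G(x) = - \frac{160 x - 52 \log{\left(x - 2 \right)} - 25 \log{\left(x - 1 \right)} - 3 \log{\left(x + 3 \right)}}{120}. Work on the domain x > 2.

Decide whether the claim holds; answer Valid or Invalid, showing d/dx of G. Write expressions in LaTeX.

d/dx[G] = \frac{- 8 x^{3} + 4 x^{2} + 62 x - 63}{6 x^{3} - 42 x + 36}
d/dx[G] - f(x) = - \frac{4}{3} != 0.

Invalid: d/dx[G] - f = - \frac{4}{3}, which is not 0.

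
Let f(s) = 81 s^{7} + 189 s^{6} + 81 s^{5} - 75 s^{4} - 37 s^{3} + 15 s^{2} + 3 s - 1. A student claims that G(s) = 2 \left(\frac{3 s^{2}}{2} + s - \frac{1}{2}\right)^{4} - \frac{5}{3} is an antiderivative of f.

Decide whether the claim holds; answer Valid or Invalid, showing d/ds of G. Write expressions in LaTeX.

Valid - the claim checks out under differentiation.

d/ds[G] = 81 s^{7} + 189 s^{6} + 81 s^{5} - 75 s^{4} - 37 s^{3} + 15 s^{2} + 3 s - 1
This equals f(s) exactly, so the claim holds.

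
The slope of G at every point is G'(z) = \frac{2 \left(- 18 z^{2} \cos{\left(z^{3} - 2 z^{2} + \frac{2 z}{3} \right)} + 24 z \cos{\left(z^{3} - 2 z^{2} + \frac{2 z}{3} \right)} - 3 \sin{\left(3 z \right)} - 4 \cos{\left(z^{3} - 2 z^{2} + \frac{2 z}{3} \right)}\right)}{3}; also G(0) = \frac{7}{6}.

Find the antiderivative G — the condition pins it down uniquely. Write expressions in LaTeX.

G(z) = - 4 \sin{\left(z^{3} - 2 z^{2} + \frac{2 z}{3} \right)} + \frac{2 \cos{\left(3 z \right)}}{3} + \frac{1}{2}

Differentiate the proposed G(z) back; it has to land on the given G'(z).
A general antiderivative is - 4 \sin{\left(z^{3} - 2 z^{2} + \frac{2 z}{3} \right)} + \frac{2 \cos{\left(3 z \right)}}{3} + C.
The condition gives C = \frac{7}{6} - (\frac{2}{3}) = \frac{1}{2}.
So G(z) = - 4 \sin{\left(z^{3} - 2 z^{2} + \frac{2 z}{3} \right)} + \frac{2 \cos{\left(3 z \right)}}{3} + \frac{1}{2}.
Check: d/dz[- 4 \sin{\left(z^{3} - 2 z^{2} + \frac{2 z}{3} \right)} + \frac{2 \cos{\left(3 z \right)}}{3} + \frac{1}{2}] = - 12 z^{2} \cos{\left(z^{3} - 2 z^{2} + \frac{2 z}{3} \right)} + 16 z \cos{\left(z^{3} - 2 z^{2} + \frac{2 z}{3} \right)} - 2 \sin{\left(3 z \right)} - \frac{8 \cos{\left(z^{3} - 2 z^{2} + \frac{2 z}{3} \right)}}{3}, which equals G'(z).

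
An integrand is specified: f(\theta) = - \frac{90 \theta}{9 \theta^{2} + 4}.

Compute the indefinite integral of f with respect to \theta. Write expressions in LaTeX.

The substitution u = \frac{3 \theta^{2}}{2} + \frac{2}{3} works: f is exactly (dF/du)*(du/d\theta) for that inner function.
Check: d/d\theta[- 5 \log{\left(9 \theta^{2} + 4 \right)}] = - \frac{90 \theta}{9 \theta^{2} + 4} = f(\theta).

F(\theta) = - 5 \log{\left(9 \theta^{2} + 4 \right)} + C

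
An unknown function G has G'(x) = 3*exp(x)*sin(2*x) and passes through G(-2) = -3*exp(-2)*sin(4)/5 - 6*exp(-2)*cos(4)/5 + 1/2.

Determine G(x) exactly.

G(x) = 3*exp(x)*sin(2*x)/5 - 6*exp(x)*cos(2*x)/5 + 1/2

A candidate passes only if d/dx[G] lands on the given G'(x) exactly.
A general antiderivative is 3*exp(x)*sin(2*x)/5 - 6*exp(x)*cos(2*x)/5 + C.
The condition gives C = -3*exp(-2)*sin(4)/5 - 6*exp(-2)*cos(4)/5 + 1/2 - (-3*exp(-2)*sin(4)/5 - 6*exp(-2)*cos(4)/5) = 1/2.
So G(x) = 3*exp(x)*sin(2*x)/5 - 6*exp(x)*cos(2*x)/5 + 1/2.
Check: d/dx[3*exp(x)*sin(2*x)/5 - 6*exp(x)*cos(2*x)/5 + 1/2] = 3*exp(x)*sin(2*x) = G'(x).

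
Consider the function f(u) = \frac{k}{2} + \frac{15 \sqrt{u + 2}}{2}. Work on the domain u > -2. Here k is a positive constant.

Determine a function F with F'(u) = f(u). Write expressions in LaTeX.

A candidate is checked by its d/du: the result must match f(u).
Check: d/du[\frac{k u + 10 u \sqrt{u + 2} + 20 \sqrt{u + 2}}{2}] = \frac{k \sqrt{u + 2} + 15 u + 30}{2 \sqrt{u + 2}}, which equals f(u).

An antiderivative is F(u) = \frac{k u + 10 u \sqrt{u + 2} + 20 \sqrt{u + 2}}{2}.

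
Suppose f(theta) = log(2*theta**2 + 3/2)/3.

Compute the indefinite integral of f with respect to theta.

An antiderivative F(theta) passes only if d/dtheta[F] lands on f(theta) exactly.
Check: d/dtheta[theta*log(2*theta**2 + 3/2)/3 - 2*theta/3 + sqrt(3)*atan(2*sqrt(3)*theta/3)/3] = log(2*theta**2 + 3/2)/3 = f(theta).

F(theta) = theta*log(2*theta**2 + 3/2)/3 - 2*theta/3 + sqrt(3)*atan(2*sqrt(3)*theta/3)/3 + C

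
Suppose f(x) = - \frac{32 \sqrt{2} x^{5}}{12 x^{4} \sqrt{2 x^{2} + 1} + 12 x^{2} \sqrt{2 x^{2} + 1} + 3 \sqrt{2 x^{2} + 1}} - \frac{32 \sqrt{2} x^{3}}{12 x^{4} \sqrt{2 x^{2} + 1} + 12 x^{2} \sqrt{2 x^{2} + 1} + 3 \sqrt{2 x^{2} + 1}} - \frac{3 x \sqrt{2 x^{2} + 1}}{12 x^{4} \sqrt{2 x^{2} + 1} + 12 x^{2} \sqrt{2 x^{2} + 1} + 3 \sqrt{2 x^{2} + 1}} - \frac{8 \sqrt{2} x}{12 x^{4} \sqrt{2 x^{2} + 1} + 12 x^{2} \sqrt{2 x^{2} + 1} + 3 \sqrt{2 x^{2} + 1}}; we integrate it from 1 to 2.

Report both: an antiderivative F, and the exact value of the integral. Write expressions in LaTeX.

Integrate term by term and add the pieces.
F(x) = \frac{- 32 \sqrt{2} x^{2} \sqrt{2 x^{2} + 1} - 16 \sqrt{2} \sqrt{2 x^{2} + 1} + 3}{24 x^{2} + 12} is an antiderivative of f.
Check: d/dx[\frac{- 32 \sqrt{2} x^{2} \sqrt{2 x^{2} + 1} - 16 \sqrt{2} \sqrt{2 x^{2} + 1} + 3}{24 x^{2} + 12}] = \frac{- 32 \sqrt{2} x^{5} - 32 \sqrt{2} x^{3} - 3 x \sqrt{2 x^{2} + 1} - 8 \sqrt{2} x}{12 x^{4} \sqrt{2 x^{2} + 1} + 12 x^{2} \sqrt{2 x^{2} + 1} + 3 \sqrt{2 x^{2} + 1}}, which equals f(x).
F(2) = \frac{1}{36} - 4 \sqrt{2}; F(1) = \frac{1}{12} - \frac{4 \sqrt{6}}{3}.
Integral = F(2) - F(1) = - 4 \sqrt{2} - \frac{1}{18} + \frac{4 \sqrt{6}}{3}.

Antiderivative: F(x) = \frac{- 32 \sqrt{2} x^{2} \sqrt{2 x^{2} + 1} - 16 \sqrt{2} \sqrt{2 x^{2} + 1} + 3}{24 x^{2} + 12}; value = - 4 \sqrt{2} - \frac{1}{18} + \frac{4 \sqrt{6}}{3}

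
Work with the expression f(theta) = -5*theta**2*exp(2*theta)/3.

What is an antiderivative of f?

An antiderivative is F(theta) = -5*theta**2*exp(2*theta)/6 + 5*theta*exp(2*theta)/6 - 5*exp(2*theta)/12.

Recognize the product-rule pattern: f = u'v + uv' with u = -5*theta**2/6 + 5*theta/6 - 5/12, v = exp(2*theta), so integration by parts undoes it.
Check: d/dtheta[-5*theta**2*exp(2*theta)/6 + 5*theta*exp(2*theta)/6 - 5*exp(2*theta)/12] = -5*theta**2*exp(2*theta)/3 = f(theta).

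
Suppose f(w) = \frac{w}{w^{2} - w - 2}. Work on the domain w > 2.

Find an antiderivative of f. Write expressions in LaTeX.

Factor the denominator (\left(w - 2\right) \left(w + 1\right)) and decompose: f = \frac{1}{3 \left(w + 1\right)} + \frac{2}{3 \left(w - 2\right)}; each piece integrates to a log, atan, or power term.
Check: d/dw[\frac{2 \log{\left(w - 2 \right)}}{3} + \frac{\log{\left(w + 1 \right)}}{3}] = \frac{w}{w^{2} - w - 2} = f(w).

An antiderivative is F(w) = \frac{2 \log{\left(w - 2 \right)}}{3} + \frac{\log{\left(w + 1 \right)}}{3}.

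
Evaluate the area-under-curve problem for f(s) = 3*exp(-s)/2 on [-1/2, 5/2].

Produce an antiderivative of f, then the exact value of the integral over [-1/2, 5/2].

For F(s) to be correct the identity F'(s) - f(s) = 0 must hold.
F(s) = -3*exp(-s)/2 is an antiderivative of f.
Check: d/ds[-3*exp(-s)/2] = 3*exp(-s)/2 = f(s).
F(5/2) = -3*exp(-5/2)/2; F(-1/2) = -3*exp(1/2)/2.
Integral = F(5/2) - F(-1/2) = -3*exp(-5/2)/2 + 3*exp(1/2)/2.

Antiderivative: F(s) = -3*exp(-s)/2; value = -3*exp(-5/2)/2 + 3*exp(1/2)/2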